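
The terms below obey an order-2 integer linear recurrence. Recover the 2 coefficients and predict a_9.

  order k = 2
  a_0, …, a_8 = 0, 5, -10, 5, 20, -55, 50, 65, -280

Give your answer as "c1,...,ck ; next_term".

-2,-3 ; 365

  a_2 = -2·5 + -3·0 = -10
  a_3 = -2·-10 + -3·5 = 5
  a_4 = -2·5 + -3·-10 = 20
  a_5 = -2·20 + -3·5 = -55
  a_6 = -2·-55 + -3·20 = 50
  a_7 = -2·50 + -3·-55 = 65
  a_8 = -2·65 + -3·50 = -280
  a_9 = -2·-280 + -3·65 = 365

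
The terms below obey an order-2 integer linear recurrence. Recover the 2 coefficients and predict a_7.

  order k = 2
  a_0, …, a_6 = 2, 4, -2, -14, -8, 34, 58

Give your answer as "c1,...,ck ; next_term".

  a_2 = 1·4 + -3·2 = -2
  a_3 = 1·-2 + -3·4 = -14
  a_4 = 1·-14 + -3·-2 = -8
  a_5 = 1·-8 + -3·-14 = 34
  a_6 = 1·34 + -3·-8 = 58
  a_7 = 1·58 + -3·34 = -44

1,-3 ; -44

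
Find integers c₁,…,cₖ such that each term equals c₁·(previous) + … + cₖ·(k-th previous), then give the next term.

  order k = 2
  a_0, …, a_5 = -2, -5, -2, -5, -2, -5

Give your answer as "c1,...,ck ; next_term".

  a_2 = 0·-5 + 1·-2 = -2
  a_3 = 0·-2 + 1·-5 = -5
  a_4 = 0·-5 + 1·-2 = -2
  a_5 = 0·-2 + 1·-5 = -5
  a_6 = 0·-5 + 1·-2 = -2

0,1 ; -2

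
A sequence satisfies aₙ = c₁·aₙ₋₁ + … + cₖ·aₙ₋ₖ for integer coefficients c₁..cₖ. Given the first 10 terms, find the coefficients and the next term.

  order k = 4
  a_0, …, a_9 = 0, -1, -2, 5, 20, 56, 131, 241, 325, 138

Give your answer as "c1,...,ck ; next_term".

  a_4 = 3·5 + -2·-2 + -1·-1 + -4·0 = 20
  a_5 = 3·20 + -2·5 + -1·-2 + -4·-1 = 56
  a_6 = 3·56 + -2·20 + -1·5 + -4·-2 = 131
  a_7 = 3·131 + -2·56 + -1·20 + -4·5 = 241
  a_8 = 3·241 + -2·131 + -1·56 + -4·20 = 325
  a_9 = 3·325 + -2·241 + -1·131 + -4·56 = 138
  a_10 = 3·138 + -2·325 + -1·241 + -4·131 = -1001

3,-2,-1,-4 ; -1001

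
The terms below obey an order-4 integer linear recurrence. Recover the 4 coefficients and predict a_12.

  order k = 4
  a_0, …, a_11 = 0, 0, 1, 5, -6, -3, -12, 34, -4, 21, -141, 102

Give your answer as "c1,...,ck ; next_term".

-1,-1,-4,-1 ; -41

  a_4 = -1·5 + -1·1 + -4·0 + -1·0 = -6
  a_5 = -1·-6 + -1·5 + -4·1 + -1·0 = -3
  a_6 = -1·-3 + -1·-6 + -4·5 + -1·1 = -12
  a_7 = -1·-12 + -1·-3 + -4·-6 + -1·5 = 34
  a_8 = -1·34 + -1·-12 + -4·-3 + -1·-6 = -4
  a_9 = -1·-4 + -1·34 + -4·-12 + -1·-3 = 21
  a_10 = -1·21 + -1·-4 + -4·34 + -1·-12 = -141
  a_11 = -1·-141 + -1·21 + -4·-4 + -1·34 = 102
  a_12 = -1·102 + -1·-141 + -4·21 + -1·-4 = -41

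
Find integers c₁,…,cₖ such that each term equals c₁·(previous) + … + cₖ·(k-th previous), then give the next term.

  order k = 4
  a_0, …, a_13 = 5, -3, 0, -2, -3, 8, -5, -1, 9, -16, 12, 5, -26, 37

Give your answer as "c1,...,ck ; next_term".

-1,-1,0,-1 ; -23

  a_4 = -1·-2 + -1·0 + 0·-3 + -1·5 = -3
  a_5 = -1·-3 + -1·-2 + 0·0 + -1·-3 = 8
  a_6 = -1·8 + -1·-3 + 0·-2 + -1·0 = -5
  a_7 = -1·-5 + -1·8 + 0·-3 + -1·-2 = -1
  a_8 = -1·-1 + -1·-5 + 0·8 + -1·-3 = 9
  a_9 = -1·9 + -1·-1 + 0·-5 + -1·8 = -16
  a_10 = -1·-16 + -1·9 + 0·-1 + -1·-5 = 12
  a_11 = -1·12 + -1·-16 + 0·9 + -1·-1 = 5
  a_12 = -1·5 + -1·12 + 0·-16 + -1·9 = -26
  a_13 = -1·-26 + -1·5 + 0·12 + -1·-16 = 37
  a_14 = -1·37 + -1·-26 + 0·5 + -1·12 = -23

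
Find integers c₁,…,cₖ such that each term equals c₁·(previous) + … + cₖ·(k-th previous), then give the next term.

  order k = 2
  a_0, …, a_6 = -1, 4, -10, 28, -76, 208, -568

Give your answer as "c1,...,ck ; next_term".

  a_2 = -2·4 + 2·-1 = -10
  a_3 = -2·-10 + 2·4 = 28
  a_4 = -2·28 + 2·-10 = -76
  a_5 = -2·-76 + 2·28 = 208
  a_6 = -2·208 + 2·-76 = -568
  a_7 = -2·-568 + 2·208 = 1552

-2,2 ; 1552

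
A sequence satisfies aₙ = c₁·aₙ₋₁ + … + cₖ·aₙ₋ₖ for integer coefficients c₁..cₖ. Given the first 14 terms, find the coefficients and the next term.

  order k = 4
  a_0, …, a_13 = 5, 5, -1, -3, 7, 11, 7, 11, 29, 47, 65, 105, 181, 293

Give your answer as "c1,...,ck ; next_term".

  a_4 = 1·-3 + 0·-1 + 1·5 + 1·5 = 7
  a_5 = 1·7 + 0·-3 + 1·-1 + 1·5 = 11
  a_6 = 1·11 + 0·7 + 1·-3 + 1·-1 = 7
  a_7 = 1·7 + 0·11 + 1·7 + 1·-3 = 11
  a_8 = 1·11 + 0·7 + 1·11 + 1·7 = 29
  a_9 = 1·29 + 0·11 + 1·7 + 1·11 = 47
  a_10 = 1·47 + 0·29 + 1·11 + 1·7 = 65
  a_11 = 1·65 + 0·47 + 1·29 + 1·11 = 105
  a_12 = 1·105 + 0·65 + 1·47 + 1·29 = 181
  a_13 = 1·181 + 0·105 + 1·65 + 1·47 = 293
  a_14 = 1·293 + 0·181 + 1·105 + 1·65 = 463

1,0,1,1 ; 463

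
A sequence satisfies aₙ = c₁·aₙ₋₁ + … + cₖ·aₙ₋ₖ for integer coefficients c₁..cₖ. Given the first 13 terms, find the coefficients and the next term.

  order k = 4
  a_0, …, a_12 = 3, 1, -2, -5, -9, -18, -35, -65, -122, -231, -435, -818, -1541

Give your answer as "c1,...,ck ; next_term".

  a_4 = 2·-5 + -1·-2 + 2·1 + -1·3 = -9
  a_5 = 2·-9 + -1·-5 + 2·-2 + -1·1 = -18
  a_6 = 2·-18 + -1·-9 + 2·-5 + -1·-2 = -35
  a_7 = 2·-35 + -1·-18 + 2·-9 + -1·-5 = -65
  a_8 = 2·-65 + -1·-35 + 2·-18 + -1·-9 = -122
  a_9 = 2·-122 + -1·-65 + 2·-35 + -1·-18 = -231
  a_10 = 2·-231 + -1·-122 + 2·-65 + -1·-35 = -435
  a_11 = 2·-435 + -1·-231 + 2·-122 + -1·-65 = -818
  a_12 = 2·-818 + -1·-435 + 2·-231 + -1·-122 = -1541
  a_13 = 2·-1541 + -1·-818 + 2·-435 + -1·-231 = -2903

2,-1,2,-1 ; -2903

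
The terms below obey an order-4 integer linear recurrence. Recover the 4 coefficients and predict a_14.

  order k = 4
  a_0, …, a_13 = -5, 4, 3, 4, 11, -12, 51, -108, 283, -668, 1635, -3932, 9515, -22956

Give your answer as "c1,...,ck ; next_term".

  a_4 = -2·4 + 2·3 + 2·4 + -1·-5 = 11
  a_5 = -2·11 + 2·4 + 2·3 + -1·4 = -12
  a_6 = -2·-12 + 2·11 + 2·4 + -1·3 = 51
  a_7 = -2·51 + 2·-12 + 2·11 + -1·4 = -108
  a_8 = -2·-108 + 2·51 + 2·-12 + -1·11 = 283
  a_9 = -2·283 + 2·-108 + 2·51 + -1·-12 = -668
  a_10 = -2·-668 + 2·283 + 2·-108 + -1·51 = 1635
  a_11 = -2·1635 + 2·-668 + 2·283 + -1·-108 = -3932
  a_12 = -2·-3932 + 2·1635 + 2·-668 + -1·283 = 9515
  a_13 = -2·9515 + 2·-3932 + 2·1635 + -1·-668 = -22956
  a_14 = -2·-22956 + 2·9515 + 2·-3932 + -1·1635 = 55443

-2,2,2,-1 ; 55443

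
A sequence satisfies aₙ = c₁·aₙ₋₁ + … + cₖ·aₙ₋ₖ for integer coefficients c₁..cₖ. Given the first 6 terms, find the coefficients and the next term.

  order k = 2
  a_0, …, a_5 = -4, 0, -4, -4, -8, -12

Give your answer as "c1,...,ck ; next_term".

  a_2 = 1·0 + 1·-4 = -4
  a_3 = 1·-4 + 1·0 = -4
  a_4 = 1·-4 + 1·-4 = -8
  a_5 = 1·-8 + 1·-4 = -12
  a_6 = 1·-12 + 1·-8 = -20

1,1 ; -20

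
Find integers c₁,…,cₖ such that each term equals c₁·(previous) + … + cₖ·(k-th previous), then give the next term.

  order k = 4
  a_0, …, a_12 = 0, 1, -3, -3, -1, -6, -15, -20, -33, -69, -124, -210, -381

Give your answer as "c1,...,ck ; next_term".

1,0,2,1 ; -698

  a_4 = 1·-3 + 0·-3 + 2·1 + 1·0 = -1
  a_5 = 1·-1 + 0·-3 + 2·-3 + 1·1 = -6
  a_6 = 1·-6 + 0·-1 + 2·-3 + 1·-3 = -15
  a_7 = 1·-15 + 0·-6 + 2·-1 + 1·-3 = -20
  a_8 = 1·-20 + 0·-15 + 2·-6 + 1·-1 = -33
  a_9 = 1·-33 + 0·-20 + 2·-15 + 1·-6 = -69
  a_10 = 1·-69 + 0·-33 + 2·-20 + 1·-15 = -124
  a_11 = 1·-124 + 0·-69 + 2·-33 + 1·-20 = -210
  a_12 = 1·-210 + 0·-124 + 2·-69 + 1·-33 = -381
  a_13 = 1·-381 + 0·-210 + 2·-124 + 1·-69 = -698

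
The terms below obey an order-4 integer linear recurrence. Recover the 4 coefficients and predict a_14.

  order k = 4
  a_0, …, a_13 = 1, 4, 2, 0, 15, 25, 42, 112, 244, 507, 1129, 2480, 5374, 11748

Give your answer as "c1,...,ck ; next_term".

1,1,3,1 ; 25691

  a_4 = 1·0 + 1·2 + 3·4 + 1·1 = 15
  a_5 = 1·15 + 1·0 + 3·2 + 1·4 = 25
  a_6 = 1·25 + 1·15 + 3·0 + 1·2 = 42
  a_7 = 1·42 + 1·25 + 3·15 + 1·0 = 112
  a_8 = 1·112 + 1·42 + 3·25 + 1·15 = 244
  a_9 = 1·244 + 1·112 + 3·42 + 1·25 = 507
  a_10 = 1·507 + 1·244 + 3·112 + 1·42 = 1129
  a_11 = 1·1129 + 1·507 + 3·244 + 1·112 = 2480
  a_12 = 1·2480 + 1·1129 + 3·507 + 1·244 = 5374
  a_13 = 1·5374 + 1·2480 + 3·1129 + 1·507 = 11748
  a_14 = 1·11748 + 1·5374 + 3·2480 + 1·1129 = 25691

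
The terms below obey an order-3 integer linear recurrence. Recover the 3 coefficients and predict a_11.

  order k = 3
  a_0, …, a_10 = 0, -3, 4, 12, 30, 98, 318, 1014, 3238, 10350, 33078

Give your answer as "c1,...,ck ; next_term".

3,0,2 ; 105710

  a_3 = 3·4 + 0·-3 + 2·0 = 12
  a_4 = 3·12 + 0·4 + 2·-3 = 30
  a_5 = 3·30 + 0·12 + 2·4 = 98
  a_6 = 3·98 + 0·30 + 2·12 = 318
  a_7 = 3·318 + 0·98 + 2·30 = 1014
  a_8 = 3·1014 + 0·318 + 2·98 = 3238
  a_9 = 3·3238 + 0·1014 + 2·318 = 10350
  a_10 = 3·10350 + 0·3238 + 2·1014 = 33078
  a_11 = 3·33078 + 0·10350 + 2·3238 = 105710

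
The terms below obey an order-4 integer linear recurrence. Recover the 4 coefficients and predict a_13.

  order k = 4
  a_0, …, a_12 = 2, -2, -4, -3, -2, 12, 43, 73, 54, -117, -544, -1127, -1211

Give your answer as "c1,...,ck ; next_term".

2,-2,-1,-3 ; 727

  a_4 = 2·-3 + -2·-4 + -1·-2 + -3·2 = -2
  a_5 = 2·-2 + -2·-3 + -1·-4 + -3·-2 = 12
  a_6 = 2·12 + -2·-2 + -1·-3 + -3·-4 = 43
  a_7 = 2·43 + -2·12 + -1·-2 + -3·-3 = 73
  a_8 = 2·73 + -2·43 + -1·12 + -3·-2 = 54
  a_9 = 2·54 + -2·73 + -1·43 + -3·12 = -117
  a_10 = 2·-117 + -2·54 + -1·73 + -3·43 = -544
  a_11 = 2·-544 + -2·-117 + -1·54 + -3·73 = -1127
  a_12 = 2·-1127 + -2·-544 + -1·-117 + -3·54 = -1211
  a_13 = 2·-1211 + -2·-1127 + -1·-544 + -3·-117 = 727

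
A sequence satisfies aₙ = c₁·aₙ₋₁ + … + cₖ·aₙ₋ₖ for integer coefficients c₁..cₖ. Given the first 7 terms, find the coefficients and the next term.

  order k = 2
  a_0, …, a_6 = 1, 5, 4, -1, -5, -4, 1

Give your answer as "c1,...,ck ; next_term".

  a_2 = 1·5 + -1·1 = 4
  a_3 = 1·4 + -1·5 = -1
  a_4 = 1·-1 + -1·4 = -5
  a_5 = 1·-5 + -1·-1 = -4
  a_6 = 1·-4 + -1·-5 = 1
  a_7 = 1·1 + -1·-4 = 5

1,-1 ; 5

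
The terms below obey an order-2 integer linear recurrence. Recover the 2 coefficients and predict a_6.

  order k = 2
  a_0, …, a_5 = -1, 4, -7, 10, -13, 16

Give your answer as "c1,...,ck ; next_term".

-2,-1 ; -19

  a_2 = -2·4 + -1·-1 = -7
  a_3 = -2·-7 + -1·4 = 10
  a_4 = -2·10 + -1·-7 = -13
  a_5 = -2·-13 + -1·10 = 16
  a_6 = -2·16 + -1·-13 = -19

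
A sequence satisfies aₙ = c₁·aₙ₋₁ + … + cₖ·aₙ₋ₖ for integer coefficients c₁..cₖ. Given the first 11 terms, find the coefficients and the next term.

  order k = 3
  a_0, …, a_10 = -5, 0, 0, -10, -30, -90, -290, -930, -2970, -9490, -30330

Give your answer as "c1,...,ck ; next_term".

  a_3 = 3·0 + 0·0 + 2·-5 = -10
  a_4 = 3·-10 + 0·0 + 2·0 = -30
  a_5 = 3·-30 + 0·-10 + 2·0 = -90
  a_6 = 3·-90 + 0·-30 + 2·-10 = -290
  a_7 = 3·-290 + 0·-90 + 2·-30 = -930
  a_8 = 3·-930 + 0·-290 + 2·-90 = -2970
  a_9 = 3·-2970 + 0·-930 + 2·-290 = -9490
  a_10 = 3·-9490 + 0·-2970 + 2·-930 = -30330
  a_11 = 3·-30330 + 0·-9490 + 2·-2970 = -96930

3,0,2 ; -96930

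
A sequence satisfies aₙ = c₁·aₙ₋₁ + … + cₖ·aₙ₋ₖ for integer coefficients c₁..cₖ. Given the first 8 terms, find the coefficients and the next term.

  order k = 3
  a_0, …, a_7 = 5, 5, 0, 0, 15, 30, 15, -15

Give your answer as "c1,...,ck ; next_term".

2,-3,3 ; 15

  a_3 = 2·0 + -3·5 + 3·5 = 0
  a_4 = 2·0 + -3·0 + 3·5 = 15
  a_5 = 2·15 + -3·0 + 3·0 = 30
  a_6 = 2·30 + -3·15 + 3·0 = 15
  a_7 = 2·15 + -3·30 + 3·15 = -15
  a_8 = 2·-15 + -3·15 + 3·30 = 15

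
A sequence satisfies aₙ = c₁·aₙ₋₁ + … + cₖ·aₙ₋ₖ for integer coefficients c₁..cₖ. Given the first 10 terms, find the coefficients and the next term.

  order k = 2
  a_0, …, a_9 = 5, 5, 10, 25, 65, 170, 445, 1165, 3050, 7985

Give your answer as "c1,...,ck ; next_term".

3,-1 ; 20905

  a_2 = 3·5 + -1·5 = 10
  a_3 = 3·10 + -1·5 = 25
  a_4 = 3·25 + -1·10 = 65
  a_5 = 3·65 + -1·25 = 170
  a_6 = 3·170 + -1·65 = 445
  a_7 = 3·445 + -1·170 = 1165
  a_8 = 3·1165 + -1·445 = 3050
  a_9 = 3·3050 + -1·1165 = 7985
  a_10 = 3·7985 + -1·3050 = 20905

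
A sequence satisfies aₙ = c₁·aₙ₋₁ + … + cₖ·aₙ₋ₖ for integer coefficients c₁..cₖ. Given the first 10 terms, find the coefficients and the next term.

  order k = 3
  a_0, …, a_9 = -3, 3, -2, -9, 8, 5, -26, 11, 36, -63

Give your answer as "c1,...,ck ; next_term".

0,-1,2 ; -14

  a_3 = 0·-2 + -1·3 + 2·-3 = -9
  a_4 = 0·-9 + -1·-2 + 2·3 = 8
  a_5 = 0·8 + -1·-9 + 2·-2 = 5
  a_6 = 0·5 + -1·8 + 2·-9 = -26
  a_7 = 0·-26 + -1·5 + 2·8 = 11
  a_8 = 0·11 + -1·-26 + 2·5 = 36
  a_9 = 0·36 + -1·11 + 2·-26 = -63
  a_10 = 0·-63 + -1·36 + 2·11 = -14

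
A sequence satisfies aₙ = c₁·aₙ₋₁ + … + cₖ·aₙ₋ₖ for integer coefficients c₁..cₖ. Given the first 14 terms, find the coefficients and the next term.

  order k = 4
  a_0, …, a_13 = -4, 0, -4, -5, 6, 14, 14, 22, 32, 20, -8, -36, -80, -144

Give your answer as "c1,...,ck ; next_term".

  a_4 = 2·-5 + -2·-4 + 2·0 + -2·-4 = 6
  a_5 = 2·6 + -2·-5 + 2·-4 + -2·0 = 14
  a_6 = 2·14 + -2·6 + 2·-5 + -2·-4 = 14
  a_7 = 2·14 + -2·14 + 2·6 + -2·-5 = 22
  a_8 = 2·22 + -2·14 + 2·14 + -2·6 = 32
  a_9 = 2·32 + -2·22 + 2·14 + -2·14 = 20
  a_10 = 2·20 + -2·32 + 2·22 + -2·14 = -8
  a_11 = 2·-8 + -2·20 + 2·32 + -2·22 = -36
  a_12 = 2·-36 + -2·-8 + 2·20 + -2·32 = -80
  a_13 = 2·-80 + -2·-36 + 2·-8 + -2·20 = -144
  a_14 = 2·-144 + -2·-80 + 2·-36 + -2·-8 = -184

2,-2,2,-2 ; -184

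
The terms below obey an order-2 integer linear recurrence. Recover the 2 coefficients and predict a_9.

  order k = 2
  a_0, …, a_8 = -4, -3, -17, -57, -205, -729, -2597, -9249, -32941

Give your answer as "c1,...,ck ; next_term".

3,2 ; -117321

  a_2 = 3·-3 + 2·-4 = -17
  a_3 = 3·-17 + 2·-3 = -57
  a_4 = 3·-57 + 2·-17 = -205
  a_5 = 3·-205 + 2·-57 = -729
  a_6 = 3·-729 + 2·-205 = -2597
  a_7 = 3·-2597 + 2·-729 = -9249
  a_8 = 3·-9249 + 2·-2597 = -32941
  a_9 = 3·-32941 + 2·-9249 = -117321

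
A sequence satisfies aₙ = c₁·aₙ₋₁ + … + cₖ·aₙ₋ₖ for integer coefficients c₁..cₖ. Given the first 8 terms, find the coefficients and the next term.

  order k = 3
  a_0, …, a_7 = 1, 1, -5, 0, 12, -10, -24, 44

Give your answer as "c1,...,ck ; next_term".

0,-2,2 ; 28

  a_3 = 0·-5 + -2·1 + 2·1 = 0
  a_4 = 0·0 + -2·-5 + 2·1 = 12
  a_5 = 0·12 + -2·0 + 2·-5 = -10
  a_6 = 0·-10 + -2·12 + 2·0 = -24
  a_7 = 0·-24 + -2·-10 + 2·12 = 44
  a_8 = 0·44 + -2·-24 + 2·-10 = 28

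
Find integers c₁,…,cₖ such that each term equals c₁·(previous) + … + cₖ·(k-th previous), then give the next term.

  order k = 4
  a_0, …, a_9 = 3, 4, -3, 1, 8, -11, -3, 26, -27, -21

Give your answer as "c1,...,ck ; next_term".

0,-1,2,-1 ; 82

  a_4 = 0·1 + -1·-3 + 2·4 + -1·3 = 8
  a_5 = 0·8 + -1·1 + 2·-3 + -1·4 = -11
  a_6 = 0·-11 + -1·8 + 2·1 + -1·-3 = -3
  a_7 = 0·-3 + -1·-11 + 2·8 + -1·1 = 26
  a_8 = 0·26 + -1·-3 + 2·-11 + -1·8 = -27
  a_9 = 0·-27 + -1·26 + 2·-3 + -1·-11 = -21
  a_10 = 0·-21 + -1·-27 + 2·26 + -1·-3 = 82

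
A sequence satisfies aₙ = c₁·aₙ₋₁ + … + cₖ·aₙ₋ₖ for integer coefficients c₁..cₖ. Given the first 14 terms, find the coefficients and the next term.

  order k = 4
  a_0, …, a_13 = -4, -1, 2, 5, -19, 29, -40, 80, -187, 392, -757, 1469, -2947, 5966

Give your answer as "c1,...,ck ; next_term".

-2,-1,-1,2 ; -11968

  a_4 = -2·5 + -1·2 + -1·-1 + 2·-4 = -19
  a_5 = -2·-19 + -1·5 + -1·2 + 2·-1 = 29
  a_6 = -2·29 + -1·-19 + -1·5 + 2·2 = -40
  a_7 = -2·-40 + -1·29 + -1·-19 + 2·5 = 80
  a_8 = -2·80 + -1·-40 + -1·29 + 2·-19 = -187
  a_9 = -2·-187 + -1·80 + -1·-40 + 2·29 = 392
  a_10 = -2·392 + -1·-187 + -1·80 + 2·-40 = -757
  a_11 = -2·-757 + -1·392 + -1·-187 + 2·80 = 1469
  a_12 = -2·1469 + -1·-757 + -1·392 + 2·-187 = -2947
  a_13 = -2·-2947 + -1·1469 + -1·-757 + 2·392 = 5966
  a_14 = -2·5966 + -1·-2947 + -1·1469 + 2·-757 = -11968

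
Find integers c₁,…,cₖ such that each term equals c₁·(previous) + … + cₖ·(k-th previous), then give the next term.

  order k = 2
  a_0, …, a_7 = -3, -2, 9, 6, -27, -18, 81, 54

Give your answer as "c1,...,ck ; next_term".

  a_2 = 0·-2 + -3·-3 = 9
  a_3 = 0·9 + -3·-2 = 6
  a_4 = 0·6 + -3·9 = -27
  a_5 = 0·-27 + -3·6 = -18
  a_6 = 0·-18 + -3·-27 = 81
  a_7 = 0·81 + -3·-18 = 54
  a_8 = 0·54 + -3·81 = -243

0,-3 ; -243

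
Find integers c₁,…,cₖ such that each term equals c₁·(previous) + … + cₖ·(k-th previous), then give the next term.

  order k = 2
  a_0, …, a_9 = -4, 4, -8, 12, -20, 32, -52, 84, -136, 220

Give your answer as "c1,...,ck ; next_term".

-1,1 ; -356

  a_2 = -1·4 + 1·-4 = -8
  a_3 = -1·-8 + 1·4 = 12
  a_4 = -1·12 + 1·-8 = -20
  a_5 = -1·-20 + 1·12 = 32
  a_6 = -1·32 + 1·-20 = -52
  a_7 = -1·-52 + 1·32 = 84
  a_8 = -1·84 + 1·-52 = -136
  a_9 = -1·-136 + 1·84 = 220
  a_10 = -1·220 + 1·-136 = -356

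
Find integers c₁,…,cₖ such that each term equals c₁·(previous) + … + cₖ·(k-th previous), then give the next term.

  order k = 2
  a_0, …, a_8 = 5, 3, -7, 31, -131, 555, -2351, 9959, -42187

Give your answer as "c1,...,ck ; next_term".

  a_2 = -4·3 + 1·5 = -7
  a_3 = -4·-7 + 1·3 = 31
  a_4 = -4·31 + 1·-7 = -131
  a_5 = -4·-131 + 1·31 = 555
  a_6 = -4·555 + 1·-131 = -2351
  a_7 = -4·-2351 + 1·555 = 9959
  a_8 = -4·9959 + 1·-2351 = -42187
  a_9 = -4·-42187 + 1·9959 = 178707

-4,1 ; 178707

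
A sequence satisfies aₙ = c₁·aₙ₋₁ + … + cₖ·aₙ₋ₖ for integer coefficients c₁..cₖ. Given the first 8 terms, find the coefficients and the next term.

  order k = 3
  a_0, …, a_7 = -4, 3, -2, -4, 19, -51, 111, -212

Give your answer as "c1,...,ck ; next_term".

  a_3 = -3·-2 + -2·3 + 1·-4 = -4
  a_4 = -3·-4 + -2·-2 + 1·3 = 19
  a_5 = -3·19 + -2·-4 + 1·-2 = -51
  a_6 = -3·-51 + -2·19 + 1·-4 = 111
  a_7 = -3·111 + -2·-51 + 1·19 = -212
  a_8 = -3·-212 + -2·111 + 1·-51 = 363

-3,-2,1 ; 363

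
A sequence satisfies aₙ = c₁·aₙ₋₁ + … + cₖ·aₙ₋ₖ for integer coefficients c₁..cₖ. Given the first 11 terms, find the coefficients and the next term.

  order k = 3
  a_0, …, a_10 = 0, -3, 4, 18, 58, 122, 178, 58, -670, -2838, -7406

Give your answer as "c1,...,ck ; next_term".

  a_3 = 3·4 + -2·-3 + -4·0 = 18
  a_4 = 3·18 + -2·4 + -4·-3 = 58
  a_5 = 3·58 + -2·18 + -4·4 = 122
  a_6 = 3·122 + -2·58 + -4·18 = 178
  a_7 = 3·178 + -2·122 + -4·58 = 58
  a_8 = 3·58 + -2·178 + -4·122 = -670
  a_9 = 3·-670 + -2·58 + -4·178 = -2838
  a_10 = 3·-2838 + -2·-670 + -4·58 = -7406
  a_11 = 3·-7406 + -2·-2838 + -4·-670 = -13862

3,-2,-4 ; -13862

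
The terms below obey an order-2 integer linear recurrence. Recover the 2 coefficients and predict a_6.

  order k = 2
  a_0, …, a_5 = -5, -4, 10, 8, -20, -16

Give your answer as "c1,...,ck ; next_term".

0,-2 ; 40

  a_2 = 0·-4 + -2·-5 = 10
  a_3 = 0·10 + -2·-4 = 8
  a_4 = 0·8 + -2·10 = -20
  a_5 = 0·-20 + -2·8 = -16
  a_6 = 0·-16 + -2·-20 = 40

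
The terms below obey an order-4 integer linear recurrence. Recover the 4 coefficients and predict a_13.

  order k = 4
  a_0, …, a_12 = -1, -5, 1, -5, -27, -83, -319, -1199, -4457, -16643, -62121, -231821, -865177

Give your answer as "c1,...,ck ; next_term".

  a_4 = 3·-5 + 2·1 + 3·-5 + -1·-1 = -27
  a_5 = 3·-27 + 2·-5 + 3·1 + -1·-5 = -83
  a_6 = 3·-83 + 2·-27 + 3·-5 + -1·1 = -319
  a_7 = 3·-319 + 2·-83 + 3·-27 + -1·-5 = -1199
  a_8 = 3·-1199 + 2·-319 + 3·-83 + -1·-27 = -4457
  a_9 = 3·-4457 + 2·-1199 + 3·-319 + -1·-83 = -16643
  a_10 = 3·-16643 + 2·-4457 + 3·-1199 + -1·-319 = -62121
  a_11 = 3·-62121 + 2·-16643 + 3·-4457 + -1·-1199 = -231821
  a_12 = 3·-231821 + 2·-62121 + 3·-16643 + -1·-4457 = -865177
  a_13 = 3·-865177 + 2·-231821 + 3·-62121 + -1·-16643 = -3228893

3,2,3,-1 ; -3228893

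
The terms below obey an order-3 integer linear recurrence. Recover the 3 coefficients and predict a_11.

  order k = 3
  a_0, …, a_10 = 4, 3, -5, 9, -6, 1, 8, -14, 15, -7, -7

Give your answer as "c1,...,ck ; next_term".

-1,0,1 ; 22

  a_3 = -1·-5 + 0·3 + 1·4 = 9
  a_4 = -1·9 + 0·-5 + 1·3 = -6
  a_5 = -1·-6 + 0·9 + 1·-5 = 1
  a_6 = -1·1 + 0·-6 + 1·9 = 8
  a_7 = -1·8 + 0·1 + 1·-6 = -14
  a_8 = -1·-14 + 0·8 + 1·1 = 15
  a_9 = -1·15 + 0·-14 + 1·8 = -7
  a_10 = -1·-7 + 0·15 + 1·-14 = -7
  a_11 = -1·-7 + 0·-7 + 1·15 = 22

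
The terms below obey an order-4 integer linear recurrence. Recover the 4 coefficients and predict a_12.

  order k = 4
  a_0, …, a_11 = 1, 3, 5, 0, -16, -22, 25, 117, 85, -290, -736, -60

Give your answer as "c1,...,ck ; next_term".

  a_4 = 1·0 + -2·5 + -3·3 + 3·1 = -16
  a_5 = 1·-16 + -2·0 + -3·5 + 3·3 = -22
  a_6 = 1·-22 + -2·-16 + -3·0 + 3·5 = 25
  a_7 = 1·25 + -2·-22 + -3·-16 + 3·0 = 117
  a_8 = 1·117 + -2·25 + -3·-22 + 3·-16 = 85
  a_9 = 1·85 + -2·117 + -3·25 + 3·-22 = -290
  a_10 = 1·-290 + -2·85 + -3·117 + 3·25 = -736
  a_11 = 1·-736 + -2·-290 + -3·85 + 3·117 = -60
  a_12 = 1·-60 + -2·-736 + -3·-290 + 3·85 = 2537

1,-2,-3,3 ; 2537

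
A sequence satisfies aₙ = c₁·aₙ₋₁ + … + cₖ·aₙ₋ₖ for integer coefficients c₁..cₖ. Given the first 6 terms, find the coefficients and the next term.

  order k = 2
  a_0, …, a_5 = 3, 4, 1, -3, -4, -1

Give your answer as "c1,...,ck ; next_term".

  a_2 = 1·4 + -1·3 = 1
  a_3 = 1·1 + -1·4 = -3
  a_4 = 1·-3 + -1·1 = -4
  a_5 = 1·-4 + -1·-3 = -1
  a_6 = 1·-1 + -1·-4 = 3

1,-1 ; 3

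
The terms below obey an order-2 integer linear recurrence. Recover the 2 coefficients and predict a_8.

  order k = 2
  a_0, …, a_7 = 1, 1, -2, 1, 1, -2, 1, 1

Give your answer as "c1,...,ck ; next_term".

  a_2 = -1·1 + -1·1 = -2
  a_3 = -1·-2 + -1·1 = 1
  a_4 = -1·1 + -1·-2 = 1
  a_5 = -1·1 + -1·1 = -2
  a_6 = -1·-2 + -1·1 = 1
  a_7 = -1·1 + -1·-2 = 1
  a_8 = -1·1 + -1·1 = -2

-1,-1 ; -2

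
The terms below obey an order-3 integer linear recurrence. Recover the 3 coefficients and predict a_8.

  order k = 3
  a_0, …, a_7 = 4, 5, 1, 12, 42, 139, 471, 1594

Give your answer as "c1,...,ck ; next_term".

3,1,1 ; 5392

  a_3 = 3·1 + 1·5 + 1·4 = 12
  a_4 = 3·12 + 1·1 + 1·5 = 42
  a_5 = 3·42 + 1·12 + 1·1 = 139
  a_6 = 3·139 + 1·42 + 1·12 = 471
  a_7 = 3·471 + 1·139 + 1·42 = 1594
  a_8 = 3·1594 + 1·471 + 1·139 = 5392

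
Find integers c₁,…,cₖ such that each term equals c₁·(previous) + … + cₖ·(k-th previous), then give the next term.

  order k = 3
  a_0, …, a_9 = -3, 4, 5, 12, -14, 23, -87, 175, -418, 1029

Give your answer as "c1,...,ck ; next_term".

-1,2,-3 ; -2390

  a_3 = -1·5 + 2·4 + -3·-3 = 12
  a_4 = -1·12 + 2·5 + -3·4 = -14
  a_5 = -1·-14 + 2·12 + -3·5 = 23
  a_6 = -1·23 + 2·-14 + -3·12 = -87
  a_7 = -1·-87 + 2·23 + -3·-14 = 175
  a_8 = -1·175 + 2·-87 + -3·23 = -418
  a_9 = -1·-418 + 2·175 + -3·-87 = 1029
  a_10 = -1·1029 + 2·-418 + -3·175 = -2390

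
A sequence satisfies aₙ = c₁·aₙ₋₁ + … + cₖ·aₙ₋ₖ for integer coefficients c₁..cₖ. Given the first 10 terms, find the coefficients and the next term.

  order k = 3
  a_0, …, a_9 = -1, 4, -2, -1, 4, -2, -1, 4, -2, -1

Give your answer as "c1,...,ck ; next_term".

  a_3 = 0·-2 + 0·4 + 1·-1 = -1
  a_4 = 0·-1 + 0·-2 + 1·4 = 4
  a_5 = 0·4 + 0·-1 + 1·-2 = -2
  a_6 = 0·-2 + 0·4 + 1·-1 = -1
  a_7 = 0·-1 + 0·-2 + 1·4 = 4
  a_8 = 0·4 + 0·-1 + 1·-2 = -2
  a_9 = 0·-2 + 0·4 + 1·-1 = -1
  a_10 = 0·-1 + 0·-2 + 1·4 = 4

0,0,1 ; 4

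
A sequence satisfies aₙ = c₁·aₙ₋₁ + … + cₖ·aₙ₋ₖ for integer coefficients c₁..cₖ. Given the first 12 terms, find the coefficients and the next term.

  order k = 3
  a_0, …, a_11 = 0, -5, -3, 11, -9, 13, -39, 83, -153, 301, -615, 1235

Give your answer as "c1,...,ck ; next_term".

  a_3 = -2·-3 + -1·-5 + -2·0 = 11
  a_4 = -2·11 + -1·-3 + -2·-5 = -9
  a_5 = -2·-9 + -1·11 + -2·-3 = 13
  a_6 = -2·13 + -1·-9 + -2·11 = -39
  a_7 = -2·-39 + -1·13 + -2·-9 = 83
  a_8 = -2·83 + -1·-39 + -2·13 = -153
  a_9 = -2·-153 + -1·83 + -2·-39 = 301
  a_10 = -2·301 + -1·-153 + -2·83 = -615
  a_11 = -2·-615 + -1·301 + -2·-153 = 1235
  a_12 = -2·1235 + -1·-615 + -2·301 = -2457

-2,-1,-2 ; -2457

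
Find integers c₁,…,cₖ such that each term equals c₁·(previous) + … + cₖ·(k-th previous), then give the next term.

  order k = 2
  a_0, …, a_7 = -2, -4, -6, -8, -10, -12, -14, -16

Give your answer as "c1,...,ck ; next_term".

2,-1 ; -18

  a_2 = 2·-4 + -1·-2 = -6
  a_3 = 2·-6 + -1·-4 = -8
  a_4 = 2·-8 + -1·-6 = -10
  a_5 = 2·-10 + -1·-8 = -12
  a_6 = 2·-12 + -1·-10 = -14
  a_7 = 2·-14 + -1·-12 = -16
  a_8 = 2·-16 + -1·-14 = -18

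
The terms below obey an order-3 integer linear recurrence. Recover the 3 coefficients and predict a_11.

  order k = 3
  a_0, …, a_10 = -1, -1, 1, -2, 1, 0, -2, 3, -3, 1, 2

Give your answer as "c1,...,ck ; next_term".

-1,0,1 ; -5

  a_3 = -1·1 + 0·-1 + 1·-1 = -2
  a_4 = -1·-2 + 0·1 + 1·-1 = 1
  a_5 = -1·1 + 0·-2 + 1·1 = 0
  a_6 = -1·0 + 0·1 + 1·-2 = -2
  a_7 = -1·-2 + 0·0 + 1·1 = 3
  a_8 = -1·3 + 0·-2 + 1·0 = -3
  a_9 = -1·-3 + 0·3 + 1·-2 = 1
  a_10 = -1·1 + 0·-3 + 1·3 = 2
  a_11 = -1·2 + 0·1 + 1·-3 = -5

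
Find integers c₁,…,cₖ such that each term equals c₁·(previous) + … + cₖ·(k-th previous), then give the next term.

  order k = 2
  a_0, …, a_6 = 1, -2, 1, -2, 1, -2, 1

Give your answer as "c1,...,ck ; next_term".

0,1 ; -2

  a_2 = 0·-2 + 1·1 = 1
  a_3 = 0·1 + 1·-2 = -2
  a_4 = 0·-2 + 1·1 = 1
  a_5 = 0·1 + 1·-2 = -2
  a_6 = 0·-2 + 1·1 = 1
  a_7 = 0·1 + 1·-2 = -2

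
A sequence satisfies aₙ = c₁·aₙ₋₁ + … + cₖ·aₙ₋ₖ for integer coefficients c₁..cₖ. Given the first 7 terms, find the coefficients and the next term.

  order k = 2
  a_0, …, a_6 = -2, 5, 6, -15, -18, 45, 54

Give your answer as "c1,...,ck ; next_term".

  a_2 = 0·5 + -3·-2 = 6
  a_3 = 0·6 + -3·5 = -15
  a_4 = 0·-15 + -3·6 = -18
  a_5 = 0·-18 + -3·-15 = 45
  a_6 = 0·45 + -3·-18 = 54
  a_7 = 0·54 + -3·45 = -135

0,-3 ; -135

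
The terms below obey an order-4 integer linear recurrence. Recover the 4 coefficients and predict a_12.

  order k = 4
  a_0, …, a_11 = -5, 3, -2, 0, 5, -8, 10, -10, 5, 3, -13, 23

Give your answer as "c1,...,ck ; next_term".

  a_4 = -1·0 + 0·-2 + 0·3 + -1·-5 = 5
  a_5 = -1·5 + 0·0 + 0·-2 + -1·3 = -8
  a_6 = -1·-8 + 0·5 + 0·0 + -1·-2 = 10
  a_7 = -1·10 + 0·-8 + 0·5 + -1·0 = -10
  a_8 = -1·-10 + 0·10 + 0·-8 + -1·5 = 5
  a_9 = -1·5 + 0·-10 + 0·10 + -1·-8 = 3
  a_10 = -1·3 + 0·5 + 0·-10 + -1·10 = -13
  a_11 = -1·-13 + 0·3 + 0·5 + -1·-10 = 23
  a_12 = -1·23 + 0·-13 + 0·3 + -1·5 = -28

-1,0,0,-1 ; -28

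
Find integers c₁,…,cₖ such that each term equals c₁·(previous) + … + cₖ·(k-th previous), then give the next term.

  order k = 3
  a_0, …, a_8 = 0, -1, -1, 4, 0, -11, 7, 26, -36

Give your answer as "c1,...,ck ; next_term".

  a_3 = -1·-1 + -3·-1 + -1·0 = 4
  a_4 = -1·4 + -3·-1 + -1·-1 = 0
  a_5 = -1·0 + -3·4 + -1·-1 = -11
  a_6 = -1·-11 + -3·0 + -1·4 = 7
  a_7 = -1·7 + -3·-11 + -1·0 = 26
  a_8 = -1·26 + -3·7 + -1·-11 = -36
  a_9 = -1·-36 + -3·26 + -1·7 = -49

-1,-3,-1 ; -49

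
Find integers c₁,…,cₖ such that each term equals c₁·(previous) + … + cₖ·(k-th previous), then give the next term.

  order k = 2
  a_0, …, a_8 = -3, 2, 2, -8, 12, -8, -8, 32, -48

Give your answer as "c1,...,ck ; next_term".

-2,-2 ; 32

  a_2 = -2·2 + -2·-3 = 2
  a_3 = -2·2 + -2·2 = -8
  a_4 = -2·-8 + -2·2 = 12
  a_5 = -2·12 + -2·-8 = -8
  a_6 = -2·-8 + -2·12 = -8
  a_7 = -2·-8 + -2·-8 = 32
  a_8 = -2·32 + -2·-8 = -48
  a_9 = -2·-48 + -2·32 = 32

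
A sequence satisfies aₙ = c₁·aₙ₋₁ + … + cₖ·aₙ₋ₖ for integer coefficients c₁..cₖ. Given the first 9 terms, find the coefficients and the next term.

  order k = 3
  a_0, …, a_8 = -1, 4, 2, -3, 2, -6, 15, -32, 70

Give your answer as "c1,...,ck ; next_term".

-2,0,-1 ; -155

  a_3 = -2·2 + 0·4 + -1·-1 = -3
  a_4 = -2·-3 + 0·2 + -1·4 = 2
  a_5 = -2·2 + 0·-3 + -1·2 = -6
  a_6 = -2·-6 + 0·2 + -1·-3 = 15
  a_7 = -2·15 + 0·-6 + -1·2 = -32
  a_8 = -2·-32 + 0·15 + -1·-6 = 70
  a_9 = -2·70 + 0·-32 + -1·15 = -155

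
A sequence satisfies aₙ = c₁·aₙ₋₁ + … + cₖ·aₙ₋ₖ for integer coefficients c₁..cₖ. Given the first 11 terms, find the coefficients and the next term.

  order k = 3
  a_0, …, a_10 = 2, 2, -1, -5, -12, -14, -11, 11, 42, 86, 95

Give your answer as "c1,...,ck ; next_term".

  a_3 = 1·-1 + 1·2 + -3·2 = -5
  a_4 = 1·-5 + 1·-1 + -3·2 = -12
  a_5 = 1·-12 + 1·-5 + -3·-1 = -14
  a_6 = 1·-14 + 1·-12 + -3·-5 = -11
  a_7 = 1·-11 + 1·-14 + -3·-12 = 11
  a_8 = 1·11 + 1·-11 + -3·-14 = 42
  a_9 = 1·42 + 1·11 + -3·-11 = 86
  a_10 = 1·86 + 1·42 + -3·11 = 95
  a_11 = 1·95 + 1·86 + -3·42 = 55

1,1,-3 ; 55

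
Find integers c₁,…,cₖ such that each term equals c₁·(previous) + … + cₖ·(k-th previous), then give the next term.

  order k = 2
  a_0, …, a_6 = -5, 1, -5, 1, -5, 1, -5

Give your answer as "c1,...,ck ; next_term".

  a_2 = 0·1 + 1·-5 = -5
  a_3 = 0·-5 + 1·1 = 1
  a_4 = 0·1 + 1·-5 = -5
  a_5 = 0·-5 + 1·1 = 1
  a_6 = 0·1 + 1·-5 = -5
  a_7 = 0·-5 + 1·1 = 1

0,1 ; 1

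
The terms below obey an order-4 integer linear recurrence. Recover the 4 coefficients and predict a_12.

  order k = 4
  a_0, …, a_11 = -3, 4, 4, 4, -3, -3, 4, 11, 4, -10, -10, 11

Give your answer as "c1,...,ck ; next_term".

1,-1,0,1 ; 25

  a_4 = 1·4 + -1·4 + 0·4 + 1·-3 = -3
  a_5 = 1·-3 + -1·4 + 0·4 + 1·4 = -3
  a_6 = 1·-3 + -1·-3 + 0·4 + 1·4 = 4
  a_7 = 1·4 + -1·-3 + 0·-3 + 1·4 = 11
  a_8 = 1·11 + -1·4 + 0·-3 + 1·-3 = 4
  a_9 = 1·4 + -1·11 + 0·4 + 1·-3 = -10
  a_10 = 1·-10 + -1·4 + 0·11 + 1·4 = -10
  a_11 = 1·-10 + -1·-10 + 0·4 + 1·11 = 11
  a_12 = 1·11 + -1·-10 + 0·-10 + 1·4 = 25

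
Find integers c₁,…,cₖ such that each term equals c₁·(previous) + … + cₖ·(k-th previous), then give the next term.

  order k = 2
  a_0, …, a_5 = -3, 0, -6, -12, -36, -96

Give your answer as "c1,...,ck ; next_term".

  a_2 = 2·0 + 2·-3 = -6
  a_3 = 2·-6 + 2·0 = -12
  a_4 = 2·-12 + 2·-6 = -36
  a_5 = 2·-36 + 2·-12 = -96
  a_6 = 2·-96 + 2·-36 = -264

2,2 ; -264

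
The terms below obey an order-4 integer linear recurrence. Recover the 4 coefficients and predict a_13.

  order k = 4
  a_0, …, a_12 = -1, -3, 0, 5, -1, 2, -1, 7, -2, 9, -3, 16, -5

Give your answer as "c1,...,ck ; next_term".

  a_4 = 0·5 + 1·0 + 0·-3 + 1·-1 = -1
  a_5 = 0·-1 + 1·5 + 0·0 + 1·-3 = 2
  a_6 = 0·2 + 1·-1 + 0·5 + 1·0 = -1
  a_7 = 0·-1 + 1·2 + 0·-1 + 1·5 = 7
  a_8 = 0·7 + 1·-1 + 0·2 + 1·-1 = -2
  a_9 = 0·-2 + 1·7 + 0·-1 + 1·2 = 9
  a_10 = 0·9 + 1·-2 + 0·7 + 1·-1 = -3
  a_11 = 0·-3 + 1·9 + 0·-2 + 1·7 = 16
  a_12 = 0·16 + 1·-3 + 0·9 + 1·-2 = -5
  a_13 = 0·-5 + 1·16 + 0·-3 + 1·9 = 25

0,1,0,1 ; 25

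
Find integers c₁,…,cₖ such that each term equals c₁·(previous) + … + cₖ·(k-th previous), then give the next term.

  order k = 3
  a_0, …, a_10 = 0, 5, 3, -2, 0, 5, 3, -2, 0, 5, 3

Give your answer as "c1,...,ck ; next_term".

  a_3 = 1·3 + -1·5 + 1·0 = -2
  a_4 = 1·-2 + -1·3 + 1·5 = 0
  a_5 = 1·0 + -1·-2 + 1·3 = 5
  a_6 = 1·5 + -1·0 + 1·-2 = 3
  a_7 = 1·3 + -1·5 + 1·0 = -2
  a_8 = 1·-2 + -1·3 + 1·5 = 0
  a_9 = 1·0 + -1·-2 + 1·3 = 5
  a_10 = 1·5 + -1·0 + 1·-2 = 3
  a_11 = 1·3 + -1·5 + 1·0 = -2

1,-1,1 ; -2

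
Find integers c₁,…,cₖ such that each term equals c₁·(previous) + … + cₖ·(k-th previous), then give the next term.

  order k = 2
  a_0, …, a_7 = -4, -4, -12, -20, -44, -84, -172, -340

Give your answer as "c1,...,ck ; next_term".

  a_2 = 1·-4 + 2·-4 = -12
  a_3 = 1·-12 + 2·-4 = -20
  a_4 = 1·-20 + 2·-12 = -44
  a_5 = 1·-44 + 2·-20 = -84
  a_6 = 1·-84 + 2·-44 = -172
  a_7 = 1·-172 + 2·-84 = -340
  a_8 = 1·-340 + 2·-172 = -684

1,2 ; -684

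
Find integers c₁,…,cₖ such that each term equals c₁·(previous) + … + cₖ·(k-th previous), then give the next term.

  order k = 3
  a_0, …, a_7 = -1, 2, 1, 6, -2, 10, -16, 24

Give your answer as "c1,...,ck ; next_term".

0,2,-2 ; -52

  a_3 = 0·1 + 2·2 + -2·-1 = 6
  a_4 = 0·6 + 2·1 + -2·2 = -2
  a_5 = 0·-2 + 2·6 + -2·1 = 10
  a_6 = 0·10 + 2·-2 + -2·6 = -16
  a_7 = 0·-16 + 2·10 + -2·-2 = 24
  a_8 = 0·24 + 2·-16 + -2·10 = -52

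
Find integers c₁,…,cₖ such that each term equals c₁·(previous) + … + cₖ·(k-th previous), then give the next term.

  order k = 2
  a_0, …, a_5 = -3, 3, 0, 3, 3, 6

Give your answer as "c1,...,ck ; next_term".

1,1 ; 9

  a_2 = 1·3 + 1·-3 = 0
  a_3 = 1·0 + 1·3 = 3
  a_4 = 1·3 + 1·0 = 3
  a_5 = 1·3 + 1·3 = 6
  a_6 = 1·6 + 1·3 = 9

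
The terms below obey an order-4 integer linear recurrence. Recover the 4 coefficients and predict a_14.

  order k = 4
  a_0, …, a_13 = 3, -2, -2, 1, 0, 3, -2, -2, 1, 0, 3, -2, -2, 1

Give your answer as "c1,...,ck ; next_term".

-1,-1,-1,-1 ; 0

  a_4 = -1·1 + -1·-2 + -1·-2 + -1·3 = 0
  a_5 = -1·0 + -1·1 + -1·-2 + -1·-2 = 3
  a_6 = -1·3 + -1·0 + -1·1 + -1·-2 = -2
  a_7 = -1·-2 + -1·3 + -1·0 + -1·1 = -2
  a_8 = -1·-2 + -1·-2 + -1·3 + -1·0 = 1
  a_9 = -1·1 + -1·-2 + -1·-2 + -1·3 = 0
  a_10 = -1·0 + -1·1 + -1·-2 + -1·-2 = 3
  a_11 = -1·3 + -1·0 + -1·1 + -1·-2 = -2
  a_12 = -1·-2 + -1·3 + -1·0 + -1·1 = -2
  a_13 = -1·-2 + -1·-2 + -1·3 + -1·0 = 1
  a_14 = -1·1 + -1·-2 + -1·-2 + -1·3 = 0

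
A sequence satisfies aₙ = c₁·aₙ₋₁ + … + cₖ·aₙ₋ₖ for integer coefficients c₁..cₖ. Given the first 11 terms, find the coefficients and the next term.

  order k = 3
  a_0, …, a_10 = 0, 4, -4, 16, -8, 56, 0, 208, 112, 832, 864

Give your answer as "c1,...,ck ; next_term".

  a_3 = 0·-4 + 4·4 + 2·0 = 16
  a_4 = 0·16 + 4·-4 + 2·4 = -8
  a_5 = 0·-8 + 4·16 + 2·-4 = 56
  a_6 = 0·56 + 4·-8 + 2·16 = 0
  a_7 = 0·0 + 4·56 + 2·-8 = 208
  a_8 = 0·208 + 4·0 + 2·56 = 112
  a_9 = 0·112 + 4·208 + 2·0 = 832
  a_10 = 0·832 + 4·112 + 2·208 = 864
  a_11 = 0·864 + 4·832 + 2·112 = 3552

0,4,2 ; 3552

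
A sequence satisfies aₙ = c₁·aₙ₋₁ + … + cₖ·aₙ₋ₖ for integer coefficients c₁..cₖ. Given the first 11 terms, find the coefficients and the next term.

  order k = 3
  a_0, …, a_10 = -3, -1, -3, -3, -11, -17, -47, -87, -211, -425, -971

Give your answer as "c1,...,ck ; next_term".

  a_3 = 1·-3 + 3·-1 + -1·-3 = -3
  a_4 = 1·-3 + 3·-3 + -1·-1 = -11
  a_5 = 1·-11 + 3·-3 + -1·-3 = -17
  a_6 = 1·-17 + 3·-11 + -1·-3 = -47
  a_7 = 1·-47 + 3·-17 + -1·-11 = -87
  a_8 = 1·-87 + 3·-47 + -1·-17 = -211
  a_9 = 1·-211 + 3·-87 + -1·-47 = -425
  a_10 = 1·-425 + 3·-211 + -1·-87 = -971
  a_11 = 1·-971 + 3·-425 + -1·-211 = -2035

1,3,-1 ; -2035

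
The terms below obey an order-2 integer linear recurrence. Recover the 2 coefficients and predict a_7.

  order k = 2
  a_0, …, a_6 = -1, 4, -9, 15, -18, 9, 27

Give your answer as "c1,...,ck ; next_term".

  a_2 = -3·4 + -3·-1 = -9
  a_3 = -3·-9 + -3·4 = 15
  a_4 = -3·15 + -3·-9 = -18
  a_5 = -3·-18 + -3·15 = 9
  a_6 = -3·9 + -3·-18 = 27
  a_7 = -3·27 + -3·9 = -108

-3,-3 ; -108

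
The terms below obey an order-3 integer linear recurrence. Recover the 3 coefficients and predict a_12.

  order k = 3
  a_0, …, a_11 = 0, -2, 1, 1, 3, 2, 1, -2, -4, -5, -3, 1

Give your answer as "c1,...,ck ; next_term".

1,0,-1 ; 6

  a_3 = 1·1 + 0·-2 + -1·0 = 1
  a_4 = 1·1 + 0·1 + -1·-2 = 3
  a_5 = 1·3 + 0·1 + -1·1 = 2
  a_6 = 1·2 + 0·3 + -1·1 = 1
  a_7 = 1·1 + 0·2 + -1·3 = -2
  a_8 = 1·-2 + 0·1 + -1·2 = -4
  a_9 = 1·-4 + 0·-2 + -1·1 = -5
  a_10 = 1·-5 + 0·-4 + -1·-2 = -3
  a_11 = 1·-3 + 0·-5 + -1·-4 = 1
  a_12 = 1·1 + 0·-3 + -1·-5 = 6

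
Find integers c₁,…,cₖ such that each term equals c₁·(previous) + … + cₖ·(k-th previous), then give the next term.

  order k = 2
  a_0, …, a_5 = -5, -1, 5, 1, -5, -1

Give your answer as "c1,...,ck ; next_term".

0,-1 ; 5

  a_2 = 0·-1 + -1·-5 = 5
  a_3 = 0·5 + -1·-1 = 1
  a_4 = 0·1 + -1·5 = -5
  a_5 = 0·-5 + -1·1 = -1
  a_6 = 0·-1 + -1·-5 = 5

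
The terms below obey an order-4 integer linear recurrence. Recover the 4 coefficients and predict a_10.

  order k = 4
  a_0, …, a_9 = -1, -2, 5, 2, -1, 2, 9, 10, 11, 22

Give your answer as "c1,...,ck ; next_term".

  a_4 = 1·2 + 0·5 + 1·-2 + 1·-1 = -1
  a_5 = 1·-1 + 0·2 + 1·5 + 1·-2 = 2
  a_6 = 1·2 + 0·-1 + 1·2 + 1·5 = 9
  a_7 = 1·9 + 0·2 + 1·-1 + 1·2 = 10
  a_8 = 1·10 + 0·9 + 1·2 + 1·-1 = 11
  a_9 = 1·11 + 0·10 + 1·9 + 1·2 = 22
  a_10 = 1·22 + 0·11 + 1·10 + 1·9 = 41

1,0,1,1 ; 41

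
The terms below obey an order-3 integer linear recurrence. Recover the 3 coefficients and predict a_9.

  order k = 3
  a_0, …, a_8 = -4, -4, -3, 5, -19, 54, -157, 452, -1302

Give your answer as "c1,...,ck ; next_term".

  a_3 = -3·-3 + 0·-4 + 1·-4 = 5
  a_4 = -3·5 + 0·-3 + 1·-4 = -19
  a_5 = -3·-19 + 0·5 + 1·-3 = 54
  a_6 = -3·54 + 0·-19 + 1·5 = -157
  a_7 = -3·-157 + 0·54 + 1·-19 = 452
  a_8 = -3·452 + 0·-157 + 1·54 = -1302
  a_9 = -3·-1302 + 0·452 + 1·-157 = 3749

-3,0,1 ; 3749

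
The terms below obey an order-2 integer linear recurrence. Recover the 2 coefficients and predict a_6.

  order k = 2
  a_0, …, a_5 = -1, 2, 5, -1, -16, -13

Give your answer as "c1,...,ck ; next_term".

  a_2 = 1·2 + -3·-1 = 5
  a_3 = 1·5 + -3·2 = -1
  a_4 = 1·-1 + -3·5 = -16
  a_5 = 1·-16 + -3·-1 = -13
  a_6 = 1·-13 + -3·-16 = 35

1,-3 ; 35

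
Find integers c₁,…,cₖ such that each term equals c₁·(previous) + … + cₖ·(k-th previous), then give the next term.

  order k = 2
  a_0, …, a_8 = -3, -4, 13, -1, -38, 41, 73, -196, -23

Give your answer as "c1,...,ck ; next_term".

-1,-3 ; 611

  a_2 = -1·-4 + -3·-3 = 13
  a_3 = -1·13 + -3·-4 = -1
  a_4 = -1·-1 + -3·13 = -38
  a_5 = -1·-38 + -3·-1 = 41
  a_6 = -1·41 + -3·-38 = 73
  a_7 = -1·73 + -3·41 = -196
  a_8 = -1·-196 + -3·73 = -23
  a_9 = -1·-23 + -3·-196 = 611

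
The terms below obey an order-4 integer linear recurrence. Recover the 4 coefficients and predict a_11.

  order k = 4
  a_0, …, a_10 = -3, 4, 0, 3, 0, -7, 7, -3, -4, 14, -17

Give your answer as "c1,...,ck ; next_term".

  a_4 = -1·3 + -1·0 + 0·4 + -1·-3 = 0
  a_5 = -1·0 + -1·3 + 0·0 + -1·4 = -7
  a_6 = -1·-7 + -1·0 + 0·3 + -1·0 = 7
  a_7 = -1·7 + -1·-7 + 0·0 + -1·3 = -3
  a_8 = -1·-3 + -1·7 + 0·-7 + -1·0 = -4
  a_9 = -1·-4 + -1·-3 + 0·7 + -1·-7 = 14
  a_10 = -1·14 + -1·-4 + 0·-3 + -1·7 = -17
  a_11 = -1·-17 + -1·14 + 0·-4 + -1·-3 = 6

-1,-1,0,-1 ; 6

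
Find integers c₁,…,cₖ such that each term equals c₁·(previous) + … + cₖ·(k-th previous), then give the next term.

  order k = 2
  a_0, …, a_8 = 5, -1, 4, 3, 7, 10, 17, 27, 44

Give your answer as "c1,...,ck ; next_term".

1,1 ; 71

  a_2 = 1·-1 + 1·5 = 4
  a_3 = 1·4 + 1·-1 = 3
  a_4 = 1·3 + 1·4 = 7
  a_5 = 1·7 + 1·3 = 10
  a_6 = 1·10 + 1·7 = 17
  a_7 = 1·17 + 1·10 = 27
  a_8 = 1·27 + 1·17 = 44
  a_9 = 1·44 + 1·27 = 71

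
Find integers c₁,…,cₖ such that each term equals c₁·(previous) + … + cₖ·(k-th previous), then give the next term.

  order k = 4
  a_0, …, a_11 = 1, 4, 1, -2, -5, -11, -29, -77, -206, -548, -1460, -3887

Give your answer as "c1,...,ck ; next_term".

2,2,-1,1 ; -10352

  a_4 = 2·-2 + 2·1 + -1·4 + 1·1 = -5
  a_5 = 2·-5 + 2·-2 + -1·1 + 1·4 = -11
  a_6 = 2·-11 + 2·-5 + -1·-2 + 1·1 = -29
  a_7 = 2·-29 + 2·-11 + -1·-5 + 1·-2 = -77
  a_8 = 2·-77 + 2·-29 + -1·-11 + 1·-5 = -206
  a_9 = 2·-206 + 2·-77 + -1·-29 + 1·-11 = -548
  a_10 = 2·-548 + 2·-206 + -1·-77 + 1·-29 = -1460
  a_11 = 2·-1460 + 2·-548 + -1·-206 + 1·-77 = -3887
  a_12 = 2·-3887 + 2·-1460 + -1·-548 + 1·-206 = -10352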